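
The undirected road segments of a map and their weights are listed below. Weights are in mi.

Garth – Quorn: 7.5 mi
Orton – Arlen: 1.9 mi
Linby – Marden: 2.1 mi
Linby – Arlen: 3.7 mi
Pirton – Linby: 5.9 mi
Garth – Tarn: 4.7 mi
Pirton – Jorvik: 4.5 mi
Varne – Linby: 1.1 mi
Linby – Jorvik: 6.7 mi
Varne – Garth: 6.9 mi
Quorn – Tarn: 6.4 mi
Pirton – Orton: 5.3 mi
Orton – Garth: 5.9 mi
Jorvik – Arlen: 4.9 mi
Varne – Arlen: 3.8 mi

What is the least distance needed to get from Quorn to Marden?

Compare a few routes:
Quorn–Garth–Varne–Linby–Marden: 7.5+6.9+1.1+2.1 = 17.6
Quorn–Garth–Orton–Arlen–Linby–Marden: 7.5+5.9+1.9+3.7+2.1 = 21.1
Quorn–Tarn–Garth–Varne–Linby–Marden: 6.4+4.7+6.9+1.1+2.1 = 21.2
The minimum is 17.6 mi via Quorn–Garth–Varne–Linby–Marden.

17.6 mi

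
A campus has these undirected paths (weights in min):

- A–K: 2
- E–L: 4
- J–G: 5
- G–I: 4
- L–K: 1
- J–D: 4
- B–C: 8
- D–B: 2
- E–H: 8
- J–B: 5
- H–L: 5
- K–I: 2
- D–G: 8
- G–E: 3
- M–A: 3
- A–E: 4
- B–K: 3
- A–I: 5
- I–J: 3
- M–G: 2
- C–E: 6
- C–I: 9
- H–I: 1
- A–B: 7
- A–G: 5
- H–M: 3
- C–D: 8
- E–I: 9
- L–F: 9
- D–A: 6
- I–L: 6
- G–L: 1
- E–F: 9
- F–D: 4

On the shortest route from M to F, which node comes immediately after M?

Enumerating some paths:
M–G–L–K–B–D–F: 2+1+1+3+2+4 = 13
M–A–D–F: 3+6+4 = 13
M–G–L–F: 2+1+9 = 12
Cheapest is M–G–L–F at 12 min.
So from M the first move is to G.

G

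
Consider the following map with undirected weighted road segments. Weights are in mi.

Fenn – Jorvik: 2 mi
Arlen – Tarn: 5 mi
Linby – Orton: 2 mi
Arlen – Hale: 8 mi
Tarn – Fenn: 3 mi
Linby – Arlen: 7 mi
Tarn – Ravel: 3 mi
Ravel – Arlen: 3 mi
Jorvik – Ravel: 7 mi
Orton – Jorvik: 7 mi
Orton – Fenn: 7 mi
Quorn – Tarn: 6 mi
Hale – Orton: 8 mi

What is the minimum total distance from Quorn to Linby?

18 mi

Compare a few routes:
Quorn–Tarn–Fenn–Jorvik–Orton–Linby: 6+3+2+7+2 = 20
Quorn–Tarn–Ravel–Arlen–Linby: 6+3+3+7 = 19
Quorn–Tarn–Arlen–Linby: 6+5+7 = 18
Cheapest is Quorn–Tarn–Arlen–Linby at 18 mi.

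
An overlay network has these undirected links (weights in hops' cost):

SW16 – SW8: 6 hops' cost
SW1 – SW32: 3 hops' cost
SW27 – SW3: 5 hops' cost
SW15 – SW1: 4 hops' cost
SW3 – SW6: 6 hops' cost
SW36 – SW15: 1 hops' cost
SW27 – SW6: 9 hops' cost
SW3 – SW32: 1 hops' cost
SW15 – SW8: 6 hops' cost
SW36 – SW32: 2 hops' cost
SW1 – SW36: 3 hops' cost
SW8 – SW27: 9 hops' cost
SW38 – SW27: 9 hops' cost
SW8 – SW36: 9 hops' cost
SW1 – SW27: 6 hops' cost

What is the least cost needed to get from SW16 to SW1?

16 hops' cost

Compare a few routes:
SW16 - SW8 - SW15 - SW1: 6+6+4 = 16
SW16 - SW8 - SW36 - SW1: 6+9+3 = 18
The minimum is 16 hops' cost via SW16 - SW8 - SW15 - SW1.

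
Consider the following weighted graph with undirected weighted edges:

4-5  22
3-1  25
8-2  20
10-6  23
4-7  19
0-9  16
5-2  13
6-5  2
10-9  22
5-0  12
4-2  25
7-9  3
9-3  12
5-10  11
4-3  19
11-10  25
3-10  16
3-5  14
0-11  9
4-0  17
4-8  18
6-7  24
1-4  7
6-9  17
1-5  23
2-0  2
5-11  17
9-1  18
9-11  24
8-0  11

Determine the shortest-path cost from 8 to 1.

25

Settle nodes by increasing distance from 8:
8: 0
0: 11  (via 8)
2: 13  (via 0)
4: 18  (via 8)
11: 20  (via 0)
5: 23  (via 0)
1: 25  (via 4)
Shortest route: 8–4–1 = 25.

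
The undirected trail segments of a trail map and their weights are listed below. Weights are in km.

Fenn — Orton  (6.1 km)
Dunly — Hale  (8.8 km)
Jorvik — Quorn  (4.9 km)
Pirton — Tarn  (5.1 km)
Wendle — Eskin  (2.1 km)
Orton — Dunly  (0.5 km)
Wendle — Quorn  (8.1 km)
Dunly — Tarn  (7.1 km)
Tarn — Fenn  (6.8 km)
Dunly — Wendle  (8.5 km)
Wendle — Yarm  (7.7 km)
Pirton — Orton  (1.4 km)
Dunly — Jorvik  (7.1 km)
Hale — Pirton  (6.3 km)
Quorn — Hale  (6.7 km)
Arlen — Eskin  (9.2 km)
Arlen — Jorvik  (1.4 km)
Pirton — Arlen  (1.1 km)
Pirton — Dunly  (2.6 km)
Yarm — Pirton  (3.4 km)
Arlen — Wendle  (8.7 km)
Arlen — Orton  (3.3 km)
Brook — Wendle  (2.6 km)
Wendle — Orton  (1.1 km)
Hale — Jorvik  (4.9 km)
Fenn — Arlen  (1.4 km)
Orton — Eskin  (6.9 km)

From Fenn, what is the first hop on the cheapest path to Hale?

Candidate routes:
Fenn → Arlen → Pirton → Hale: 1.4+1.1+6.3 = 8.8
Fenn → Arlen → Jorvik → Hale: 1.4+1.4+4.9 = 7.7
Cheapest is Fenn → Arlen → Jorvik → Hale at 7.7 km.
So from Fenn the first move is to Arlen.

Arlen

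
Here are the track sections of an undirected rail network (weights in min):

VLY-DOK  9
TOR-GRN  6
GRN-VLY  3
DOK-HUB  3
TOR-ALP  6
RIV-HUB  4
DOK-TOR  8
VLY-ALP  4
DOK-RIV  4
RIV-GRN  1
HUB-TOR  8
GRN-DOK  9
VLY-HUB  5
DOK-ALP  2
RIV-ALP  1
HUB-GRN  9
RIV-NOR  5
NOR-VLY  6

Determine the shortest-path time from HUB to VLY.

5 min

Compare a few routes:
HUB - DOK - ALP - VLY: 3+2+4 = 9
HUB - VLY: 5 = 5
HUB - RIV - ALP - VLY: 4+1+4 = 9
HUB - RIV - GRN - VLY: 4+1+3 = 8
Cheapest is HUB - VLY at 5 min.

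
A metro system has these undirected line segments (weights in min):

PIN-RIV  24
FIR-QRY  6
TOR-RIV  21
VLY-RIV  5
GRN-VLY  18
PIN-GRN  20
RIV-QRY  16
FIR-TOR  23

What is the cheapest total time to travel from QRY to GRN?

39 min

Settle nodes by increasing distance from QRY:
QRY: 0
FIR: 6  (via QRY)
RIV: 16  (via QRY)
VLY: 21  (via RIV)
TOR: 29  (via FIR)
GRN: 39  (via VLY)
Shortest route: QRY–RIV–VLY–GRN = 39 min.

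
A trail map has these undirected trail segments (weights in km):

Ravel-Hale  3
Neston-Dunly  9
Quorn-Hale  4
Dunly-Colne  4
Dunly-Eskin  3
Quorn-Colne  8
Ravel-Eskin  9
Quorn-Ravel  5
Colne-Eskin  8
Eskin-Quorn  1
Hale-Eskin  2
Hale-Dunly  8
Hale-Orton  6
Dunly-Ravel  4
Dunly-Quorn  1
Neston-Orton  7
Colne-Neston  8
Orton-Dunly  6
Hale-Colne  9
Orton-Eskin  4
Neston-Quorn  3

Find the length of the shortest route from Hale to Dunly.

Candidate routes:
Hale - Eskin - Dunly: 2+3 = 5
Hale - Ravel - Dunly: 3+4 = 7
Hale - Eskin - Quorn - Dunly: 2+1+1 = 4
Hale - Quorn - Dunly: 4+1 = 5
The minimum is 4 km via Hale - Eskin - Quorn - Dunly.

4 km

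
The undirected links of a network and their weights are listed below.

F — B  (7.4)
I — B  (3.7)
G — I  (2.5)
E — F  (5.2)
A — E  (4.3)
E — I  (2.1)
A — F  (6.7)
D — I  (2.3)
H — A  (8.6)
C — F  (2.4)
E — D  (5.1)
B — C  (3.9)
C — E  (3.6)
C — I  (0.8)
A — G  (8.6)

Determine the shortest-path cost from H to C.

15.8

Enumerating some paths:
H → A → E → I → C: 8.6+4.3+2.1+0.8 = 15.8
H → A → E → C: 8.6+4.3+3.6 = 16.5
H → A → E → F → C: 8.6+4.3+5.2+2.4 = 20.5
H → A → F → C: 8.6+6.7+2.4 = 17.7
The minimum is 15.8 via H → A → E → I → C.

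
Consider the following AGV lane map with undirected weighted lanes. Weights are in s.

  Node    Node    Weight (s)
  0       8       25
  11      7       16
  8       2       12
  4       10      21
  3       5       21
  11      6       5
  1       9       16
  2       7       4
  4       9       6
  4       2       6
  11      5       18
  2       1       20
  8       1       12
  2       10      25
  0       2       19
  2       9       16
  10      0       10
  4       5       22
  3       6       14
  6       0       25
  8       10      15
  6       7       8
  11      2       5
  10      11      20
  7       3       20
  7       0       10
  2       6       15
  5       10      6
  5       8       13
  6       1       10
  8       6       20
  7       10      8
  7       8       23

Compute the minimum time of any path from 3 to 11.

19 s

Shortest distances from 3:
3: 0
6: 14  (via 3)
11: 19  (via 6)
Shortest route: 3–6–11 = 19 s.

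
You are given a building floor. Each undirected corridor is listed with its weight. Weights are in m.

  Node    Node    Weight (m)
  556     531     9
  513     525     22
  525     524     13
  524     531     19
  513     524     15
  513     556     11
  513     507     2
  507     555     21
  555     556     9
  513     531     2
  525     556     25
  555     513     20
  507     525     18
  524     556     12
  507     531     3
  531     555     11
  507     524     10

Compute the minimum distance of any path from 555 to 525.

Settle nodes by increasing distance from 555:
555: 0
556: 9  (via 555)
531: 11  (via 555)
513: 13  (via 531)
507: 14  (via 531)
524: 21  (via 556)
525: 32  (via 507)
Shortest route: 555 → 531 → 507 → 525 = 32 m.

32 m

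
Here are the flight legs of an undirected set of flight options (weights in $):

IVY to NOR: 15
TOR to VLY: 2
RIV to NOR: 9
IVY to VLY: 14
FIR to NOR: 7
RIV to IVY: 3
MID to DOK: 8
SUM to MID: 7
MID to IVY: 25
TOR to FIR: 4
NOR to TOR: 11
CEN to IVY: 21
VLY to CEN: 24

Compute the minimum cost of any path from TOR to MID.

Settle nodes by increasing distance from TOR:
TOR: 0
VLY: 2  (via TOR)
FIR: 4  (via TOR)
NOR: 11  (via TOR)
IVY: 16  (via VLY)
RIV: 19  (via IVY)
CEN: 26  (via VLY)
MID: 41  (via IVY)
Shortest route: TOR–VLY–IVY–MID = $41.

$41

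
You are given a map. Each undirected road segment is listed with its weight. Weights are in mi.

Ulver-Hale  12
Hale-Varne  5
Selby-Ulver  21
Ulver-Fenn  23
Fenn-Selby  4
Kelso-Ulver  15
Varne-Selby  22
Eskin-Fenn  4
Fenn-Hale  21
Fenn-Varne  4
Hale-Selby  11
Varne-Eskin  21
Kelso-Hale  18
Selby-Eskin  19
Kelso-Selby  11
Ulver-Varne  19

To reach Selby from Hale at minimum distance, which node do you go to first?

Enumerating some paths:
Hale - Selby: 11 = 11
Hale - Varne - Fenn - Selby: 5+4+4 = 13
The minimum is 11 mi via Hale - Selby.
So from Hale the first move is to Selby.

Selby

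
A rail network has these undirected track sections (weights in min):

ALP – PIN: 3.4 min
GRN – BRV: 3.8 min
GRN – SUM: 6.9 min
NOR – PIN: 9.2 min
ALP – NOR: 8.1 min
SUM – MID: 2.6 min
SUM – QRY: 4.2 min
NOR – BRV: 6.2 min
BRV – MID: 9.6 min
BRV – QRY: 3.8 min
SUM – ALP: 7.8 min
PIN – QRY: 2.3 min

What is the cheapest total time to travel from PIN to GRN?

Settle nodes by increasing distance from PIN:
PIN: 0
QRY: 2.3  (via PIN)
ALP: 3.4  (via PIN)
BRV: 6.1  (via QRY)
SUM: 6.5  (via QRY)
MID: 9.1  (via SUM)
NOR: 9.2  (via PIN)
GRN: 9.9  (via BRV)
Shortest route: PIN → QRY → BRV → GRN = 9.9 min.

9.9 min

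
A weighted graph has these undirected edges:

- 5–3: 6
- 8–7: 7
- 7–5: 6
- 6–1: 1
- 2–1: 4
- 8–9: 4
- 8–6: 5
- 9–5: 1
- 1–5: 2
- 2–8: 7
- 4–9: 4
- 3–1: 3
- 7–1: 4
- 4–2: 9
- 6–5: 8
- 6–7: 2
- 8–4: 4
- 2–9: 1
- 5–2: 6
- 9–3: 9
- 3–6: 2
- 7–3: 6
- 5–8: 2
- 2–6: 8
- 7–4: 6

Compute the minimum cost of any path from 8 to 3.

Shortest distances from 8:
8: 0
5: 2  (via 8)
9: 3  (via 5)
1: 4  (via 5)
2: 4  (via 9)
4: 4  (via 8)
6: 5  (via 8)
3: 7  (via 1)
Shortest route: 8–5–1–3 = 7.

7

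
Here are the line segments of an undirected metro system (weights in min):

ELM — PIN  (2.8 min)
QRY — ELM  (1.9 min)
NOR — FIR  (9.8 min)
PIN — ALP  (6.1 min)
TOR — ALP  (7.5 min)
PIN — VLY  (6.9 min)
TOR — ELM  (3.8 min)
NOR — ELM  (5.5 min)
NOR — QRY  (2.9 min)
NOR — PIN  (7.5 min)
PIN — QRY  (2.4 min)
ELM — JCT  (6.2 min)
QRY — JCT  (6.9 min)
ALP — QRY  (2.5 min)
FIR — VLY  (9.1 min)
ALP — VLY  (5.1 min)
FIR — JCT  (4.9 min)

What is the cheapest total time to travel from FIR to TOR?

Running Dijkstra from FIR:
FIR: 0
JCT: 4.9  (via FIR)
VLY: 9.1  (via FIR)
NOR: 9.8  (via FIR)
ELM: 11.1  (via JCT)
QRY: 11.8  (via JCT)
PIN: 13.9  (via ELM)
ALP: 14.2  (via VLY)
TOR: 14.9  (via ELM)
Shortest route: FIR–JCT–ELM–TOR = 14.9 min.

14.9 min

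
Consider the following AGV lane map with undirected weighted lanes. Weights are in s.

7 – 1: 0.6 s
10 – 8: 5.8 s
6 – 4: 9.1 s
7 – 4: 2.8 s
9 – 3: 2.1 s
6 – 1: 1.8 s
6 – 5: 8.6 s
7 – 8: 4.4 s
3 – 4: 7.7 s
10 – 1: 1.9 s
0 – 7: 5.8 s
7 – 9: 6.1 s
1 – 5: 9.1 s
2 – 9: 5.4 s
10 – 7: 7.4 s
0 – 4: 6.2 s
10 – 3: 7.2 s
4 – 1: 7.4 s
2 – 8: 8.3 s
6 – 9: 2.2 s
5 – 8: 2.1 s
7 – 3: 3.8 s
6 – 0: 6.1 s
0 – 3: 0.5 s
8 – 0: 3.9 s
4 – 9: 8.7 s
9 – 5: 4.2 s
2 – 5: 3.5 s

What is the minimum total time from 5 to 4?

Running Dijkstra from 5:
5: 0
8: 2.1  (via 5)
2: 3.5  (via 5)
9: 4.2  (via 5)
0: 6  (via 8)
3: 6.3  (via 9)
6: 6.4  (via 9)
7: 6.5  (via 8)
1: 7.1  (via 7)
10: 7.9  (via 8)
4: 9.3  (via 7)
Shortest route: 5 → 8 → 7 → 4 = 9.3 s.

9.3 s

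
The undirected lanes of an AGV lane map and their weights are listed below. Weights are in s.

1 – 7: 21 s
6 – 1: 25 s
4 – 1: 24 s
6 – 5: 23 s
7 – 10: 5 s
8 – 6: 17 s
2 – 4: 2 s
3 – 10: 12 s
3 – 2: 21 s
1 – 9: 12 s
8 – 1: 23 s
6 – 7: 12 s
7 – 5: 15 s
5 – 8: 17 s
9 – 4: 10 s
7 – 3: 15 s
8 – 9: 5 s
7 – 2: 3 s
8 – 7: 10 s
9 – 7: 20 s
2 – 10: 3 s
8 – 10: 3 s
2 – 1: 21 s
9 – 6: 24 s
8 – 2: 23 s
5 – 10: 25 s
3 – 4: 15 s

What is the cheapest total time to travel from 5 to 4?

Running Dijkstra from 5:
5: 0
7: 15  (via 5)
8: 17  (via 5)
2: 18  (via 7)
4: 20  (via 2)
Shortest route: 5 → 7 → 2 → 4 = 20 s.

20 s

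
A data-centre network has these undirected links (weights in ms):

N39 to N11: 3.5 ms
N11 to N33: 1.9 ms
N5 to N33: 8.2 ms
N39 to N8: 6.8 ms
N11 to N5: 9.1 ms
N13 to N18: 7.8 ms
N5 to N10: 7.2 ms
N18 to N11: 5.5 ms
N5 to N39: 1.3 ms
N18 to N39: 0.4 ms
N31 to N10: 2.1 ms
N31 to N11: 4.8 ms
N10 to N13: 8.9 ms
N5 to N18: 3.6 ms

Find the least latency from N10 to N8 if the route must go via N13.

23.9 ms

Best N10 to N13: N10 → N13 costing 8.9
Shortest N13→N8: N13 → N18 → N39 → N8 = 15
Total via N13: 8.9 + 15 = 23.9 ms.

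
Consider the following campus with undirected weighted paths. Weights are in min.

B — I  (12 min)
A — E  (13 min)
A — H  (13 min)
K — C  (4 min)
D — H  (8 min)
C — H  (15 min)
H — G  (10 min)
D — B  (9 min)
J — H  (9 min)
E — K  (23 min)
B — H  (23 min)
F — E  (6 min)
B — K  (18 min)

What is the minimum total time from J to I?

Settle nodes by increasing distance from J:
J: 0
H: 9  (via J)
D: 17  (via H)
G: 19  (via H)
A: 22  (via H)
C: 24  (via H)
B: 26  (via D)
K: 28  (via C)
E: 35  (via A)
I: 38  (via B)
Shortest route: J → H → D → B → I = 38 min.

38 min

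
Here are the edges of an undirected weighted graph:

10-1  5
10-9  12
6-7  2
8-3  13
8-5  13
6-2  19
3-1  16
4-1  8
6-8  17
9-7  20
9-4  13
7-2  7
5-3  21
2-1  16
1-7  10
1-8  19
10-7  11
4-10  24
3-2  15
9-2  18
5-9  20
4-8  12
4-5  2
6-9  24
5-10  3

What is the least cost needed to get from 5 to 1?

Settle nodes by increasing distance from 5:
5: 0
4: 2  (via 5)
10: 3  (via 5)
1: 8  (via 10)
Shortest route: 5–10–1 = 8.

8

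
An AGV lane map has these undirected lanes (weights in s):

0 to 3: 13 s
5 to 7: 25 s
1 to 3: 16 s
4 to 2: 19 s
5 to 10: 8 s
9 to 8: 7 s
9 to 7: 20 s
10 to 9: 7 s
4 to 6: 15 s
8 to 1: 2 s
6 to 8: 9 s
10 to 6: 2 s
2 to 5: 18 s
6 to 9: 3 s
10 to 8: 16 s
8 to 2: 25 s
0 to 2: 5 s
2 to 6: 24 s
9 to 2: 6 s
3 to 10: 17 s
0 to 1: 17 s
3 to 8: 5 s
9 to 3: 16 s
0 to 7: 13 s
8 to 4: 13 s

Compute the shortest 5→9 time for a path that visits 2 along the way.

Shortest 5→2: 5–2 = 18
Shortest 2→9: 2–9 = 6
Total via 2: 18 + 6 = 24 s.

24 s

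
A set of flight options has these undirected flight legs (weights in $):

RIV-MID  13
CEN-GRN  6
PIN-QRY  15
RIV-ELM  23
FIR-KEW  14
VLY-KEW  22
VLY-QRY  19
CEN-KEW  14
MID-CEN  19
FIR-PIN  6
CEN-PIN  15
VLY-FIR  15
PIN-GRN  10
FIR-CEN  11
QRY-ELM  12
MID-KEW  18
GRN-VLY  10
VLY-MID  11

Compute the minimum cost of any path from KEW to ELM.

Candidate routes:
KEW → MID → RIV → ELM: 18+13+23 = 54
KEW → FIR → PIN → QRY → ELM: 14+6+15+12 = 47
KEW → VLY → QRY → ELM: 22+19+12 = 53
KEW → CEN → PIN → QRY → ELM: 14+15+15+12 = 56
Cheapest is KEW → FIR → PIN → QRY → ELM at $47.

$47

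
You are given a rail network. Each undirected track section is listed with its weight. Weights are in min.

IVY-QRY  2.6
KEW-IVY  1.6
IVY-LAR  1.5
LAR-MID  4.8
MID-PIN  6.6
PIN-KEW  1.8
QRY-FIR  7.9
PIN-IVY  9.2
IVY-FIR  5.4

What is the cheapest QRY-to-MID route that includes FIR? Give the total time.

19.6 min

Best QRY to FIR: QRY–FIR costing 7.9
Best FIR to MID: FIR–IVY–LAR–MID costing 11.7
Total via FIR: 7.9 + 11.7 = 19.6 min.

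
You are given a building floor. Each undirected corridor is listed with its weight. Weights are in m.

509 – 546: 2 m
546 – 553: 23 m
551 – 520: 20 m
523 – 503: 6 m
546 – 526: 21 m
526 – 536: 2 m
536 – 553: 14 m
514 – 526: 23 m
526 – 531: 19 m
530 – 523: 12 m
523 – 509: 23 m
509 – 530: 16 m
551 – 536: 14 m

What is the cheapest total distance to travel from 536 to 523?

48 m

Candidate routes:
536–526–546–509–530–523: 2+21+2+16+12 = 53
536–526–546–509–523: 2+21+2+23 = 48
Cheapest is 536–526–546–509–523 at 48 m.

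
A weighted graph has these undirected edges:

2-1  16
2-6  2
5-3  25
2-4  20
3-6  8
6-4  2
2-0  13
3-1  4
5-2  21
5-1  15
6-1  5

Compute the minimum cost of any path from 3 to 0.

23

Shortest distances from 3:
3: 0
1: 4  (via 3)
6: 8  (via 3)
2: 10  (via 6)
4: 10  (via 6)
5: 19  (via 1)
0: 23  (via 2)
Shortest route: 3 → 6 → 2 → 0 = 23.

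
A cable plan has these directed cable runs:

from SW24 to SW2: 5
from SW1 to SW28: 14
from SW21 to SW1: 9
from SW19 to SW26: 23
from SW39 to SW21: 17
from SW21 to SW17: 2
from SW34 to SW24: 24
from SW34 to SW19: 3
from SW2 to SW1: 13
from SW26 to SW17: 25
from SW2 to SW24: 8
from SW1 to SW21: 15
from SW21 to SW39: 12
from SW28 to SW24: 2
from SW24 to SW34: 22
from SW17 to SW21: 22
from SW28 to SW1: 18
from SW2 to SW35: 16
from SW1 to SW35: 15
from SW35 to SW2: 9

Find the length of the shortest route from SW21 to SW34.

47

Running Dijkstra from SW21:
SW21: 0
SW17: 2  (via SW21)
SW1: 9  (via SW21)
SW39: 12  (via SW21)
SW28: 23  (via SW1)
SW35: 24  (via SW1)
SW24: 25  (via SW28)
SW2: 30  (via SW24)
SW34: 47  (via SW24)
Shortest route: SW21–SW1–SW28–SW24–SW34 = 47.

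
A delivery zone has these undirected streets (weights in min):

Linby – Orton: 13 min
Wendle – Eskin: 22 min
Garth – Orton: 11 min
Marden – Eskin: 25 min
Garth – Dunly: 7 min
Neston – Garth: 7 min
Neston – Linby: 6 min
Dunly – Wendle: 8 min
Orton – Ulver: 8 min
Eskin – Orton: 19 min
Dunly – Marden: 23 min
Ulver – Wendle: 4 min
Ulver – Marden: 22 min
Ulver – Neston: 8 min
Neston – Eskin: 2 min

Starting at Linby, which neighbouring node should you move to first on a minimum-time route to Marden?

Enumerating some paths:
Linby–Neston–Garth–Dunly–Marden: 6+7+7+23 = 43
Linby–Neston–Eskin–Marden: 6+2+25 = 33
Linby–Neston–Ulver–Marden: 6+8+22 = 36
Linby–Orton–Ulver–Marden: 13+8+22 = 43
Cheapest is Linby–Neston–Eskin–Marden at 33 min.
So from Linby the first move is to Neston.

Neston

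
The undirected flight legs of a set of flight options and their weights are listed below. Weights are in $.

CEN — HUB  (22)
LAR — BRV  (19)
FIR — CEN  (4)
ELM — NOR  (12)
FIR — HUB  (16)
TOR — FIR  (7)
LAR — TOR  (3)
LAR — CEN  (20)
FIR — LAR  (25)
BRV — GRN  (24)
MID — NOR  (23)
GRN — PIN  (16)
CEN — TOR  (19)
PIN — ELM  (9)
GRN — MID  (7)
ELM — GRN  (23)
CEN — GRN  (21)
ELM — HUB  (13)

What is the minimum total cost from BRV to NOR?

$54

Enumerating some paths:
BRV - LAR - TOR - FIR - HUB - ELM - NOR: 19+3+7+16+13+12 = 70
BRV - GRN - ELM - NOR: 24+23+12 = 59
BRV - GRN - PIN - ELM - NOR: 24+16+9+12 = 61
BRV - GRN - MID - NOR: 24+7+23 = 54
Cheapest is BRV - GRN - MID - NOR at $54.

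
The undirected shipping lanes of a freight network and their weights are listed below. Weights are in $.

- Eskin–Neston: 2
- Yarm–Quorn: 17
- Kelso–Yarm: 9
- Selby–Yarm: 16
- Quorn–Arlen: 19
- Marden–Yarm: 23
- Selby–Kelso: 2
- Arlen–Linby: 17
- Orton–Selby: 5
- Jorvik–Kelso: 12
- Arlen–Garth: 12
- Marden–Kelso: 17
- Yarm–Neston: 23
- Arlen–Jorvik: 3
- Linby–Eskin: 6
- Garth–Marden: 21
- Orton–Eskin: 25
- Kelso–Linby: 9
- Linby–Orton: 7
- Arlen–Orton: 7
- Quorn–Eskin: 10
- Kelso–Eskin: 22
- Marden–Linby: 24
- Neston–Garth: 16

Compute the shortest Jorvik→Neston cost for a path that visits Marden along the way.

$61

Best Jorvik to Marden: Jorvik–Kelso–Marden costing 29
Shortest Marden→Neston: Marden–Linby–Eskin–Neston = 32
Total via Marden: 29 + 32 = $61.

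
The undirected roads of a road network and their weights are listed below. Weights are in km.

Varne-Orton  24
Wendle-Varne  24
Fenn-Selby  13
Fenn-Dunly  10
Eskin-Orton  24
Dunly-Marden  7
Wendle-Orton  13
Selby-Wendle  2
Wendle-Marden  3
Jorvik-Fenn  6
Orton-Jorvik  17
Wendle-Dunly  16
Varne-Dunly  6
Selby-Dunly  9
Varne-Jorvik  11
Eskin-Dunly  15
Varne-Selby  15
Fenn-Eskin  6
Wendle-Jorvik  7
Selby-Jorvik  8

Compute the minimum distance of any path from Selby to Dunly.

9 km

Shortest distances from Selby:
Selby: 0
Wendle: 2  (via Selby)
Marden: 5  (via Wendle)
Jorvik: 8  (via Selby)
Dunly: 9  (via Selby)
Shortest route: Selby → Dunly = 9 km.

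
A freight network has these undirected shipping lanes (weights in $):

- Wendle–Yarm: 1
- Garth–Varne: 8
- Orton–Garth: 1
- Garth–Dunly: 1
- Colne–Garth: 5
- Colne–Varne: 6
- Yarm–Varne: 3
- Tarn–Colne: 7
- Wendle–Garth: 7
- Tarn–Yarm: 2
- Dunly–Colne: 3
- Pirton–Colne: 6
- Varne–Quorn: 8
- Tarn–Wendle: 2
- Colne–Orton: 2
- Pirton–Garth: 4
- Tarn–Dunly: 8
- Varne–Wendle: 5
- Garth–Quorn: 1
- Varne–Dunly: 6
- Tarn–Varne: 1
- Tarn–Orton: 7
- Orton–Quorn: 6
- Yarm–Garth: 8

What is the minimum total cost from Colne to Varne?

Shortest distances from Colne:
Colne: 0
Orton: 2  (via Colne)
Dunly: 3  (via Colne)
Garth: 3  (via Orton)
Quorn: 4  (via Garth)
Pirton: 6  (via Colne)
Varne: 6  (via Colne)
Shortest route: Colne → Varne = $6.

$6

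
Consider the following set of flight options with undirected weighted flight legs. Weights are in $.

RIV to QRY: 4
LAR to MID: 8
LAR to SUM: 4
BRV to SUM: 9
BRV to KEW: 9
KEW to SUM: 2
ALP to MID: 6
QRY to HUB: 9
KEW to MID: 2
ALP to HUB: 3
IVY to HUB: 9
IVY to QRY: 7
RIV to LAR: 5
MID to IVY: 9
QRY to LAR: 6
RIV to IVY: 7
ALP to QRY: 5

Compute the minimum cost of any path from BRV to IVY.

$20

Candidate routes:
BRV–KEW–MID–IVY: 9+2+9 = 20
BRV–SUM–KEW–MID–IVY: 9+2+2+9 = 22
The minimum is $20 via BRV–KEW–MID–IVY.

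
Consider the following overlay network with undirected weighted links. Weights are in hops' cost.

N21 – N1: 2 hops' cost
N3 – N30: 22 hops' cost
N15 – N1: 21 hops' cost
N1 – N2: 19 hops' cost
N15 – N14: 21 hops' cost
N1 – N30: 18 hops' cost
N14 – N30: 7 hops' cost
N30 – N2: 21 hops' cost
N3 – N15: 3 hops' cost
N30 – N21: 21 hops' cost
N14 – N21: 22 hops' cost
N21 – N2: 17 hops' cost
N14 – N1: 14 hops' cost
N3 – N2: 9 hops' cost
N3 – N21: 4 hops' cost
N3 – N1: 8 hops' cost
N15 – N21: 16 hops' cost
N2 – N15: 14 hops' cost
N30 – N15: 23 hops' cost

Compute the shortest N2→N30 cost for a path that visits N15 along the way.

Shortest N2→N15: N2–N3–N15 = 12
Best N15 to N30: N15–N30 costing 23
Total via N15: 12 + 23 = 35 hops' cost.

35 hops' cost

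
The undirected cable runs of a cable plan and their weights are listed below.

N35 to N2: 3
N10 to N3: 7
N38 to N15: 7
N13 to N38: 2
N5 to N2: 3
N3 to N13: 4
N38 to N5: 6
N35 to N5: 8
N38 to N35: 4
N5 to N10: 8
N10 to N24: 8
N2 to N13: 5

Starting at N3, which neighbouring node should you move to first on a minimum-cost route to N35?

Candidate routes:
N3–N13–N38–N35: 4+2+4 = 10
N3–N13–N2–N35: 4+5+3 = 12
Cheapest is N3–N13–N38–N35 at 10.
So from N3 the first move is to N13.

N13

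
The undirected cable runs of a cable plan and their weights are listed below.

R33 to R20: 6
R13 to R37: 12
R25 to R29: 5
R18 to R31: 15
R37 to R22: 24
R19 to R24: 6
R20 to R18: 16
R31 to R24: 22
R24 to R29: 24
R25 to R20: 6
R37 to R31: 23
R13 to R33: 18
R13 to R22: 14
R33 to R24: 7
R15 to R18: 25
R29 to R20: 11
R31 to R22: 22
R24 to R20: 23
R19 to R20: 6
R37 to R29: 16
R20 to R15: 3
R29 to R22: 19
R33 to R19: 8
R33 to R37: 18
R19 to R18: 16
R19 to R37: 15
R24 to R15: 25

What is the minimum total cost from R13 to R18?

Shortest distances from R13:
R13: 0
R37: 12  (via R13)
R22: 14  (via R13)
R33: 18  (via R13)
R20: 24  (via R33)
R24: 25  (via R33)
R19: 26  (via R33)
R15: 27  (via R20)
R29: 28  (via R37)
R25: 30  (via R20)
R31: 35  (via R37)
R18: 40  (via R20)
Shortest route: R13 → R33 → R20 → R18 = 40.

40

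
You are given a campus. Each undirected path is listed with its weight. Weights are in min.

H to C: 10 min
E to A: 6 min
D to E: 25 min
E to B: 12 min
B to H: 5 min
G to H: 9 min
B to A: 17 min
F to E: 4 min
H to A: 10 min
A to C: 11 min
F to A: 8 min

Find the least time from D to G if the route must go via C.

Best D to C: D–E–A–C costing 42
Best C to G: C–H–G costing 19
Total via C: 42 + 19 = 61 min.

61 min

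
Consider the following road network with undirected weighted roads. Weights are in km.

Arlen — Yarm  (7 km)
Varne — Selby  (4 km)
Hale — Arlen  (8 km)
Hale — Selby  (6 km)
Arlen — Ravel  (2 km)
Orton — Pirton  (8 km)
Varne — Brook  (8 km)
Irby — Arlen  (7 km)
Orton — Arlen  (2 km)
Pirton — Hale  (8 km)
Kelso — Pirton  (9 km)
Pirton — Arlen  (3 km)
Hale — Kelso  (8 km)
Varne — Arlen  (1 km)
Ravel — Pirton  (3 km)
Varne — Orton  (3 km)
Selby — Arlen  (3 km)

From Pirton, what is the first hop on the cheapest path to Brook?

Enumerating some paths:
Pirton - Arlen - Varne - Brook: 3+1+8 = 12
Pirton - Ravel - Arlen - Varne - Brook: 3+2+1+8 = 14
The minimum is 12 km via Pirton - Arlen - Varne - Brook.
So from Pirton the first move is to Arlen.

Arlen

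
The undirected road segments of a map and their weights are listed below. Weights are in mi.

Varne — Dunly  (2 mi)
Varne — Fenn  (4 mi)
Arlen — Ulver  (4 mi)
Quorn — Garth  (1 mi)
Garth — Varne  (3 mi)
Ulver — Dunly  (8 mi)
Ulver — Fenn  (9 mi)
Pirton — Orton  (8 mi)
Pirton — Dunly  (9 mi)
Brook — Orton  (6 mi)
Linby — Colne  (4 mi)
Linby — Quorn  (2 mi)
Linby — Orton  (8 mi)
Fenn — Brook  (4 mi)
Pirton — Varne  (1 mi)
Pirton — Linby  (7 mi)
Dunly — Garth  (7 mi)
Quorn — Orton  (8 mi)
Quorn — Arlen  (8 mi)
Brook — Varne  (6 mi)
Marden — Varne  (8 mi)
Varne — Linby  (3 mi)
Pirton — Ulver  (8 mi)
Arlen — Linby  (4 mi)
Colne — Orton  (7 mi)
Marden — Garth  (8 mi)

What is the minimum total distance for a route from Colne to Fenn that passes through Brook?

Shortest Colne→Brook: Colne–Linby–Varne–Brook = 13
Best Brook to Fenn: Brook–Fenn costing 4
Total via Brook: 13 + 4 = 17 mi.

17 mi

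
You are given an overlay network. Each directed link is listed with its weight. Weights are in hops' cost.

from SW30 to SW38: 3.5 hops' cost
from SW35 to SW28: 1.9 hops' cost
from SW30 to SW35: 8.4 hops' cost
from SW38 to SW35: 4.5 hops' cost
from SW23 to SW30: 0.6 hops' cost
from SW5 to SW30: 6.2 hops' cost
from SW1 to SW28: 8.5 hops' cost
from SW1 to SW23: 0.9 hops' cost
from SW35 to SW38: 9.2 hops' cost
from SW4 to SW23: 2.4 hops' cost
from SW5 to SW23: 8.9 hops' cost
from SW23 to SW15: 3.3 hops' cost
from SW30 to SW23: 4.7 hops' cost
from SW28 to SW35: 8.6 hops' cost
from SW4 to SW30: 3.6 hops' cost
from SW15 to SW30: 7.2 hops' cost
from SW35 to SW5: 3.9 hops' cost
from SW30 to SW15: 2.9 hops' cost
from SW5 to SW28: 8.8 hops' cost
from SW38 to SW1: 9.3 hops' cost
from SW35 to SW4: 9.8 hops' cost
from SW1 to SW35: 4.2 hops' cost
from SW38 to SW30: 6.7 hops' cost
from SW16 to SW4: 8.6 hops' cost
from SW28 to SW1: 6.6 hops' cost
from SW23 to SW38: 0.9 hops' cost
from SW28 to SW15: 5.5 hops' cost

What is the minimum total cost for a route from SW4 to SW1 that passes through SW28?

16.3 hops' cost

Best SW4 to SW28: SW4 → SW23 → SW38 → SW35 → SW28 costing 9.7
Best SW28 to SW1: SW28 → SW1 costing 6.6
Total via SW28: 9.7 + 6.6 = 16.3 hops' cost.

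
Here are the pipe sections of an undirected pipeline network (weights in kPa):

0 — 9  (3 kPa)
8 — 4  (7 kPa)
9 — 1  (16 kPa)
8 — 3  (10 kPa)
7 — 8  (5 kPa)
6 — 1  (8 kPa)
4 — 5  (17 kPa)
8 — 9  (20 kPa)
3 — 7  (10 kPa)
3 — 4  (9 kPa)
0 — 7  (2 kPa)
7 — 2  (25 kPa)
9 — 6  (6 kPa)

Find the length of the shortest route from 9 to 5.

34 kPa

Compare a few routes:
9 - 0 - 7 - 8 - 4 - 5: 3+2+5+7+17 = 34
9 - 8 - 4 - 5: 20+7+17 = 44
9 - 0 - 7 - 3 - 4 - 5: 3+2+10+9+17 = 41
Cheapest is 9 - 0 - 7 - 8 - 4 - 5 at 34 kPa.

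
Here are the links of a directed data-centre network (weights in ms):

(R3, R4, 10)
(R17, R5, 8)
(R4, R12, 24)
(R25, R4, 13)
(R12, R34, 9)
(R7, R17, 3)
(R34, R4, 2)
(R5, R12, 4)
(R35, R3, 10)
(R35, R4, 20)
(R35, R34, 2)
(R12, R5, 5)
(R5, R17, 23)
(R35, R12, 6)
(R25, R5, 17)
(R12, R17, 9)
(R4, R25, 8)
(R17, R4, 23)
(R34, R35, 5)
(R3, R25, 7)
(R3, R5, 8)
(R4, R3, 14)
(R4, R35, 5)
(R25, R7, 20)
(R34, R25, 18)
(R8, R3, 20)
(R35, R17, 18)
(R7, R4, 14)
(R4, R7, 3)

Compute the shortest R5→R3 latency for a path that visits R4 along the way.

29 ms

Best R5 to R4: R5–R12–R34–R4 costing 15
Best R4 to R3: R4–R3 costing 14
Total via R4: 15 + 14 = 29 ms.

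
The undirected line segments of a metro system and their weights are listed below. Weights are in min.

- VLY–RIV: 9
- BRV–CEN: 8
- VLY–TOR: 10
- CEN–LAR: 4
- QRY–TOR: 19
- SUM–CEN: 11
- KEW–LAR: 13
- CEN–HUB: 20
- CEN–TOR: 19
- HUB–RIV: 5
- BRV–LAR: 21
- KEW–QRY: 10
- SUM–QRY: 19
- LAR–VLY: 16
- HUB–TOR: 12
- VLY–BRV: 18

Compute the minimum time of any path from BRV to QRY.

Candidate routes:
BRV - LAR - KEW - QRY: 21+13+10 = 44
BRV - CEN - SUM - QRY: 8+11+19 = 38
BRV - CEN - LAR - KEW - QRY: 8+4+13+10 = 35
Cheapest is BRV - CEN - LAR - KEW - QRY at 35 min.

35 min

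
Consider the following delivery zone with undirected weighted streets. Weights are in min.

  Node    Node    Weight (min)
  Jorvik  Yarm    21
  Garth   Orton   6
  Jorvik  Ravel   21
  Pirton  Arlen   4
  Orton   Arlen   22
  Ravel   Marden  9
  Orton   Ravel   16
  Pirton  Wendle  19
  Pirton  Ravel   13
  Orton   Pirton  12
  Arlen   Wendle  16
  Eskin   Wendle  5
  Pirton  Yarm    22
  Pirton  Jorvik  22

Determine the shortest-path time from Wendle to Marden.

Compare a few routes:
Wendle → Arlen → Pirton → Ravel → Marden: 16+4+13+9 = 42
Wendle → Pirton → Ravel → Marden: 19+13+9 = 41
The minimum is 41 min via Wendle → Pirton → Ravel → Marden.

41 min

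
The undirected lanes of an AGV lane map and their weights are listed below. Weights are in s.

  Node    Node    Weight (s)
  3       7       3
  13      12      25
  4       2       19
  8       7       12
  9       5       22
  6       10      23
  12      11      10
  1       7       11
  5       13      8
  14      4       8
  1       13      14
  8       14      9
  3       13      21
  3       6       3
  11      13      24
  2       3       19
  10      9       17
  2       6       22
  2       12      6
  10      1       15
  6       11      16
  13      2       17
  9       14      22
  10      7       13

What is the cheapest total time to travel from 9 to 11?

52 s

Running Dijkstra from 9:
9: 0
10: 17  (via 9)
5: 22  (via 9)
14: 22  (via 9)
4: 30  (via 14)
7: 30  (via 10)
13: 30  (via 5)
8: 31  (via 14)
1: 32  (via 10)
3: 33  (via 7)
6: 36  (via 3)
2: 47  (via 13)
11: 52  (via 6)
Shortest route: 9–10–7–3–6–11 = 52 s.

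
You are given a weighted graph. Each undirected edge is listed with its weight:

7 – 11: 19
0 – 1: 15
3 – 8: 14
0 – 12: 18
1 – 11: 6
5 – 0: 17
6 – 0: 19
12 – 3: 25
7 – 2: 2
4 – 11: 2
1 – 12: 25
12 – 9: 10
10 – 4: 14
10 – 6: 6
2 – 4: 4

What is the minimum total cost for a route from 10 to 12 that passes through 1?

47

Best 10 to 1: 10 → 4 → 11 → 1 costing 22
Best 1 to 12: 1 → 12 costing 25
Total via 1: 22 + 25 = 47.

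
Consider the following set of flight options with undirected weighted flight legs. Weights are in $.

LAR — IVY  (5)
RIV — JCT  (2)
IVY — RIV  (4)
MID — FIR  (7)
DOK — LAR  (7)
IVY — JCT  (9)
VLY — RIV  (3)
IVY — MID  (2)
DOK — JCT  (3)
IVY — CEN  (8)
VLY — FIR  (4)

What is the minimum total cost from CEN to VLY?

$15

Running Dijkstra from CEN:
CEN: 0
IVY: 8  (via CEN)
MID: 10  (via IVY)
RIV: 12  (via IVY)
LAR: 13  (via IVY)
JCT: 14  (via RIV)
VLY: 15  (via RIV)
Shortest route: CEN → IVY → RIV → VLY = $15.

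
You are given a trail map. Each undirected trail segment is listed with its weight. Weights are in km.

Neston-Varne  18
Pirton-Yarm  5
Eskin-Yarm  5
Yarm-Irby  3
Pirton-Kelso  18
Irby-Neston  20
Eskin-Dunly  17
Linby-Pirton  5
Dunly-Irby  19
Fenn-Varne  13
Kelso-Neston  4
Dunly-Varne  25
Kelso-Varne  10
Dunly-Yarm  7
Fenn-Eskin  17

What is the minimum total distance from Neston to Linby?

27 km

Enumerating some paths:
Neston - Varne - Kelso - Pirton - Linby: 18+10+18+5 = 51
Neston - Irby - Dunly - Yarm - Pirton - Linby: 20+19+7+5+5 = 56
Neston - Kelso - Pirton - Linby: 4+18+5 = 27
Neston - Irby - Yarm - Pirton - Linby: 20+3+5+5 = 33
Cheapest is Neston - Kelso - Pirton - Linby at 27 km.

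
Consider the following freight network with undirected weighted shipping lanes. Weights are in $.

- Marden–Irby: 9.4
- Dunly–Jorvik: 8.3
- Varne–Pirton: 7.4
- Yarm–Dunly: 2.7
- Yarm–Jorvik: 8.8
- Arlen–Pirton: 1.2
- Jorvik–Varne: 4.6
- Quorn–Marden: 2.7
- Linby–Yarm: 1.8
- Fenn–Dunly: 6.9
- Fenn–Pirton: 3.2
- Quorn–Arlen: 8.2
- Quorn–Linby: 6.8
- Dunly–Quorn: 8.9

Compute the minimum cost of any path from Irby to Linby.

Shortest distances from Irby:
Irby: 0
Marden: 9.4  (via Irby)
Quorn: 12.1  (via Marden)
Linby: 18.9  (via Quorn)
Shortest route: Irby → Marden → Quorn → Linby = $18.9.

$18.9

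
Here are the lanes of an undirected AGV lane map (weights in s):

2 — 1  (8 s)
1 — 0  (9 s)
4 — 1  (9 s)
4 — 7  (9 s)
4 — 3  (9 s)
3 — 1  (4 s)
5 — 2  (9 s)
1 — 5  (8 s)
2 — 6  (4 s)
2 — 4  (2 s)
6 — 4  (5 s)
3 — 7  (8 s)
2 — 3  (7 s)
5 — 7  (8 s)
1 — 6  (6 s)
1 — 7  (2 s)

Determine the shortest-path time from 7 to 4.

9 s

Settle nodes by increasing distance from 7:
7: 0
1: 2  (via 7)
3: 6  (via 1)
5: 8  (via 7)
6: 8  (via 1)
4: 9  (via 7)
Shortest route: 7 → 4 = 9 s.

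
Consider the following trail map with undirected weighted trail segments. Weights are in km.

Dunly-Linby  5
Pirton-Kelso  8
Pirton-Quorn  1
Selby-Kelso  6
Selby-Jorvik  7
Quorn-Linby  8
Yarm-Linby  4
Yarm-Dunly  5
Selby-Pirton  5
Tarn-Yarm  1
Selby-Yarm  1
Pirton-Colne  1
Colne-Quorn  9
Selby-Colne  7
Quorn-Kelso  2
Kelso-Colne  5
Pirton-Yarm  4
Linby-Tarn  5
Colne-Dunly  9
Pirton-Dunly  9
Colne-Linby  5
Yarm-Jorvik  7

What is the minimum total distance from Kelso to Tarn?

Candidate routes:
Kelso - Quorn - Pirton - Yarm - Tarn: 2+1+4+1 = 8
Kelso - Quorn - Pirton - Selby - Yarm - Tarn: 2+1+5+1+1 = 10
Cheapest is Kelso - Quorn - Pirton - Yarm - Tarn at 8 km.

8 km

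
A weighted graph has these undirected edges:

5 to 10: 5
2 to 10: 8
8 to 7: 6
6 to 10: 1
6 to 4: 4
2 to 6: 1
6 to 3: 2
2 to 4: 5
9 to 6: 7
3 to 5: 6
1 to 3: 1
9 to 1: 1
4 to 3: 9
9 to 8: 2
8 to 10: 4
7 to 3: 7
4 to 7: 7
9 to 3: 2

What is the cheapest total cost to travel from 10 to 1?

Candidate routes:
10 - 8 - 9 - 1: 4+2+1 = 7
10 - 6 - 3 - 9 - 1: 1+2+2+1 = 6
10 - 6 - 3 - 1: 1+2+1 = 4
Cheapest is 10 - 6 - 3 - 1 at 4.

4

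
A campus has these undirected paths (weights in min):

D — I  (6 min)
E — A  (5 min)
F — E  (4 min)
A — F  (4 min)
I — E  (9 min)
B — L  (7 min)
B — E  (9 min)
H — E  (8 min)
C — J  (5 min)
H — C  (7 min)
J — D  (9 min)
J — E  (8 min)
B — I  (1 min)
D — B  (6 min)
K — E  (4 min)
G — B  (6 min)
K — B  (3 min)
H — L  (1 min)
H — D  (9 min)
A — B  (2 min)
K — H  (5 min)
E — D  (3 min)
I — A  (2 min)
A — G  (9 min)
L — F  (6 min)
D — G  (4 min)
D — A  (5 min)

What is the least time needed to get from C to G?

18 min

Compare a few routes:
C → J → E → D → G: 5+8+3+4 = 20
C → H → D → G: 7+9+4 = 20
C → J → D → G: 5+9+4 = 18
The minimum is 18 min via C → J → D → G.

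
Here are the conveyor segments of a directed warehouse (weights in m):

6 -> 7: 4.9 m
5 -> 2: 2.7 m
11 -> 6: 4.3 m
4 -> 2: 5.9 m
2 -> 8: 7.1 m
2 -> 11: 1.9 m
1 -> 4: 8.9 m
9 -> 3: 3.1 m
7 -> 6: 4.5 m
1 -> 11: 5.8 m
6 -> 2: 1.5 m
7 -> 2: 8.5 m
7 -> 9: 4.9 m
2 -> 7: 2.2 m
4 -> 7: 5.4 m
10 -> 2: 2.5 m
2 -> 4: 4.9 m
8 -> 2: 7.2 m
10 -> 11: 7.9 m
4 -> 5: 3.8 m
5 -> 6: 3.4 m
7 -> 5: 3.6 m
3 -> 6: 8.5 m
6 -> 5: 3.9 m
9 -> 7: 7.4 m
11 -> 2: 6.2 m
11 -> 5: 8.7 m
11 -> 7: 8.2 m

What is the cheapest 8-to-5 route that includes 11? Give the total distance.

17.3 m

Shortest 8→11: 8–2–11 = 9.1
Shortest 11→5: 11–6–5 = 8.2
Total via 11: 9.1 + 8.2 = 17.3 m.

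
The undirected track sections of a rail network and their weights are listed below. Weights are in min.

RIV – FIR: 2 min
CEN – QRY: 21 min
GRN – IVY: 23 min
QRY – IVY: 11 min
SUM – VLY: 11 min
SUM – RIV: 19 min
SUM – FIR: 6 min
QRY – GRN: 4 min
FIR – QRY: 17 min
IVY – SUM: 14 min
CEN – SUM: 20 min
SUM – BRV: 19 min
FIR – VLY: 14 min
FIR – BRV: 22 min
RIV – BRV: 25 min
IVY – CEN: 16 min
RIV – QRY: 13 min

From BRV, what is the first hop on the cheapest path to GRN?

FIR

Compare a few routes:
BRV → RIV → QRY → GRN: 25+13+4 = 42
BRV → SUM → FIR → RIV → QRY → GRN: 19+6+2+13+4 = 44
BRV → FIR → RIV → QRY → GRN: 22+2+13+4 = 41
BRV → FIR → QRY → GRN: 22+17+4 = 43
Cheapest is BRV → FIR → RIV → QRY → GRN at 41 min.
So from BRV the first move is to FIR.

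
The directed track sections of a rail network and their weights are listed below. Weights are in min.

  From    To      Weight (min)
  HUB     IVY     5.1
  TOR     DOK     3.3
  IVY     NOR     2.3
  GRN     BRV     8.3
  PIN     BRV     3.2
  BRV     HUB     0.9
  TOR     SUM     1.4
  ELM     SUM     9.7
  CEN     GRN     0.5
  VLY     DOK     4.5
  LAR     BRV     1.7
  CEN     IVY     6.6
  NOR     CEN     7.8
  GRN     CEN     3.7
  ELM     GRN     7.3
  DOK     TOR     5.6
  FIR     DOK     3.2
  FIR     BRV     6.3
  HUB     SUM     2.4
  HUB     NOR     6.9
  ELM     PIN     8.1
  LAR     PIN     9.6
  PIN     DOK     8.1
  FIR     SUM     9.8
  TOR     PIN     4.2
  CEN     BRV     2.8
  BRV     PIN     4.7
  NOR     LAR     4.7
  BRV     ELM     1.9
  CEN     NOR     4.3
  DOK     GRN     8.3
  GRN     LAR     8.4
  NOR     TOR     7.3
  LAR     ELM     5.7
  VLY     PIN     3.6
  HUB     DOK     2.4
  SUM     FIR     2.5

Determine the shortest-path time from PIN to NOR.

11 min

Settle nodes by increasing distance from PIN:
PIN: 0
BRV: 3.2  (via PIN)
HUB: 4.1  (via BRV)
ELM: 5.1  (via BRV)
DOK: 6.5  (via HUB)
SUM: 6.5  (via HUB)
FIR: 9  (via SUM)
IVY: 9.2  (via HUB)
NOR: 11  (via HUB)
Shortest route: PIN–BRV–HUB–NOR = 11 min.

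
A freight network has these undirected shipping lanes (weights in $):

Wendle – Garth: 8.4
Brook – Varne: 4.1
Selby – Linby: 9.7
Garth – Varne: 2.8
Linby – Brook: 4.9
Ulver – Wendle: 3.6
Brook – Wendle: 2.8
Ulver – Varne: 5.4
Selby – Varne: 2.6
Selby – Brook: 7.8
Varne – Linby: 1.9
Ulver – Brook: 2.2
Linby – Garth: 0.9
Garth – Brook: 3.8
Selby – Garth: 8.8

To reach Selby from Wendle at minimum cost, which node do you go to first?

Enumerating some paths:
Wendle - Brook - Selby: 2.8+7.8 = 10.6
Wendle - Ulver - Varne - Selby: 3.6+5.4+2.6 = 11.6
Wendle - Brook - Varne - Selby: 2.8+4.1+2.6 = 9.5
Cheapest is Wendle - Brook - Varne - Selby at $9.5.
So from Wendle the first move is to Brook.

Brook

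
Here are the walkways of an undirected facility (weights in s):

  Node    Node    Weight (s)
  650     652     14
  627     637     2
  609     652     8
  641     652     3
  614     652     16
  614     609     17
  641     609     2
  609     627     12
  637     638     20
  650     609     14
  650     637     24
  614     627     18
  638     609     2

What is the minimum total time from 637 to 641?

Settle nodes by increasing distance from 637:
637: 0
627: 2  (via 637)
609: 14  (via 627)
641: 16  (via 609)
Shortest route: 637 → 627 → 609 → 641 = 16 s.

16 s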